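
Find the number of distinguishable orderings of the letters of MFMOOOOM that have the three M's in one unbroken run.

Treat the 3 copies of M as a single block. The multiset to arrange is then {MMM, F, O, O, O, O}, 6 items in all.
That gives (6)!/(4!) = 30 arrangements.

30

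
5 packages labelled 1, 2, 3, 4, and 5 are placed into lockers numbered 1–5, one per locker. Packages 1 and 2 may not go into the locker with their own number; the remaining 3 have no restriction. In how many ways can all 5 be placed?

78

Let Aᵢ (for i ∈ {1, 2}) be the placements that put package i in its forbidden locker. Any j of these fix j positions, leaving (5−j)! ways to fill the rest, and there are C(2,j) ways to pick which j.
By inclusion–exclusion, the number of valid placements is Σ_{j=0}^{2} (−1)^j C(2,j)·(5−j)!.
Computing: 120 − 48 + 6 = 78.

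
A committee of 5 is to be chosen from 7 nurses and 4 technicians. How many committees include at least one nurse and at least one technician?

441

With no constraint there are C(11,5) = 462 possible selections.
Selections missing a whole group: no nurses → C(4,5) = 0; no technicians → C(7,5) = 21.
Both groups omitted at once is impossible, so 462 − 21 = 441.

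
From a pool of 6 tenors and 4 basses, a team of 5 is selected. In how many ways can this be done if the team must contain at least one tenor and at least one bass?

246

Total 5-person selections from all 10: C(10,5) = 252.
Subtract selections that omit an entire group: no tenors → C(4,5) = 0; no basses → C(6,5) = 6.
Both groups omitted at once is impossible, so 252 − 6 = 246.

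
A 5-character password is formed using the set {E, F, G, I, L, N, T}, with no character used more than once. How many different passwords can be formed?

This is a permutation of 5 out of 7: P(7,5) = 7!/2!.
7 × 6 × 5 × 4 × 3 = 2520.

2520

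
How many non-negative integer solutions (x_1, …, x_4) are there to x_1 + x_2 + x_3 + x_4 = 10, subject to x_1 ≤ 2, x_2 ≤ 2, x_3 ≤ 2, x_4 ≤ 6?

Ignoring the caps, the number of non-negative solutions to x_1+…+x_4 = 10 is C(13,3) = 286.
Subtract solutions that violate a single cap (substitute x_i' = x_i − (cap_i+1)): x_1 ≥ 3 gives C(10,3) = 120; x_2 ≥ 3 gives C(10,3) = 120; x_3 ≥ 3 gives C(10,3) = 120; x_4 ≥ 7 gives C(6,3) = 20. Together 380.
Add back pairs where two caps are both exceeded: 35 + 35 + 1 + 35 + 1 + 1 = 108.
Subtract triples: 4 + 0 + 0 + 0 = 4.
By inclusion–exclusion the count is 286 − 380 + 108 − 4 = 10.

10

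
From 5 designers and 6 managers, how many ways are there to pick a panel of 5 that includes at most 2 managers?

181

Split by how many managers are chosen (0 through 2).
Sum: C(6,0)·C(5,5) + C(6,1)·C(5,4) + C(6,2)·C(5,3) = 1 + 30 + 150 = 181.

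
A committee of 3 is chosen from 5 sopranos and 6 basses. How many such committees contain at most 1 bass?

Split by how many basses are chosen (0 through 1).
Sum: C(6,0)·C(5,3) + C(6,1)·C(5,2) = 10 + 60 = 70.

70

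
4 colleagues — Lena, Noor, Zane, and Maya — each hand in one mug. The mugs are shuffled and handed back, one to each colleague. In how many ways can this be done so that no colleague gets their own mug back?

Let Aᵢ be the assignments in which colleague i gets their own mug. We want the size of the complement of A₁∪…∪A_4.
By inclusion–exclusion this is Σ_{j=0}^{4} (−1)^j C(4,j)·(4−j)!.
Computing: 24 − 24 + 12 − 4 + 1 = 9.

9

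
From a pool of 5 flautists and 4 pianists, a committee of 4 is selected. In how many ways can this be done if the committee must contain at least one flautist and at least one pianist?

Unrestricted: C(9,4) = 126 ways to pick any 4 of the 9.
Selections missing a whole group: no flautists → C(4,4) = 1; no pianists → C(5,4) = 5.
Both groups omitted at once is impossible, so 126 − 6 = 120.

120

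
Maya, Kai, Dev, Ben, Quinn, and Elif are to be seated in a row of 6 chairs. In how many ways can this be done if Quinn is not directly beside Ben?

Of the 6! = 720 arrangements, those with Quinn and Ben adjacent number 2 × 5! = 240 (treat the pair as a block with 2 internal orders).
Complementary counting: 720 − 240 = 480.

480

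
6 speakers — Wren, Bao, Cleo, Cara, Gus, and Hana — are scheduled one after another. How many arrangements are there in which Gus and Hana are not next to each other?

480

There are 6! = 720 arrangements in all. If Gus and Hana are adjacent, merging them into one block gives 2·(5)! = 240 arrangements.
Complementary counting: 720 − 240 = 480.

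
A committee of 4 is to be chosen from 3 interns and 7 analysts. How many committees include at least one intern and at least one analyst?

175

Unrestricted: C(10,4) = 210 ways to pick any 4 of the 10.
Selections missing a whole group: no interns → C(7,4) = 35; no analysts → C(3,4) = 0.
Both groups omitted at once is impossible, so 210 − 35 = 175.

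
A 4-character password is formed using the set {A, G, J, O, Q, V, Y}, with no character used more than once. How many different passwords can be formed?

840

With no repetition, fill the 4 characters in order: 7 choices, then 6, down to 4.
7 × 6 × 5 × 4 = 840.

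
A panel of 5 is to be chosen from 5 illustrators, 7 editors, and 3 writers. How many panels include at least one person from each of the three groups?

1925

Unrestricted: C(15,5) = 3003 ways to pick any 5 of the 15.
Selections missing a whole group: no illustrators → C(10,5) = 252; no editors → C(8,5) = 56; no writers → C(12,5) = 792.
Add back selections omitting two groups (i.e. drawn from a single group): C(5,5) + C(7,5) + C(3,5) = 22.
By inclusion–exclusion: 3003 − 1100 + 22 = 1925.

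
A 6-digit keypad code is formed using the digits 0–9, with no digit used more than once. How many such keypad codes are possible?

151200

With no repetition, fill the 6 digits in order: 10 choices, then 9, down to 5.
10 × 9 × 8 × 7 × 6 × 5 = 151200.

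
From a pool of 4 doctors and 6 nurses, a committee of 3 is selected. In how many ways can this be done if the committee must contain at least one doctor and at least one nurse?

Unrestricted: C(10,3) = 120 ways to pick any 3 of the 10.
Selections missing a whole group: no doctors → C(6,3) = 20; no nurses → C(4,3) = 4.
Both groups omitted at once is impossible, so 120 − 24 = 96.

96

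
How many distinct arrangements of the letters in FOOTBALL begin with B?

1260

Fix B in the first position and arrange the remaining 7 letters.
Those 7 letters have L appearing twice and O appearing twice, giving (7)!/(2!·2!) = 1260.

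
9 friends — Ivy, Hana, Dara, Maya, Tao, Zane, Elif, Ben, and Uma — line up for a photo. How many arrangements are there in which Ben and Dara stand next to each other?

Glue Ben and Dara into one block (2 internal orders), leaving 8 units to arrange in a row.
So the count is 2·(8)! = 80640.

80640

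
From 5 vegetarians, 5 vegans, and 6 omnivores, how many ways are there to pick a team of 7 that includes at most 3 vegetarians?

Split by how many vegetarians are chosen (0 through 3).
Sum: C(5,0)·C(11,7) + C(5,1)·C(11,6) + C(5,2)·C(11,5) + C(5,3)·C(11,4) = 330 + 2310 + 4620 + 3300 = 10560.

10560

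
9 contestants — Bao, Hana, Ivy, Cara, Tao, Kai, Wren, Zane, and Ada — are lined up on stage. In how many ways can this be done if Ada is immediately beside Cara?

Place the 7 others and the Ada-Cara pair as 8 objects in a line; the pair has 2 internal arrangements.
That gives 2 × 8! = 2 × 40320 = 80640.

80640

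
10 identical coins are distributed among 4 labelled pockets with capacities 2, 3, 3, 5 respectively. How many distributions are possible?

19

By stars and bars, unrestricted non-negative solutions to x_1+…+x_4 = 10 number C(10+3,3) = 286.
Subtract solutions that violate a single cap (substitute x_i' = x_i − (cap_i+1)): x_1 ≥ 3 gives C(10,3) = 120; x_2 ≥ 4 gives C(9,3) = 84; x_3 ≥ 4 gives C(9,3) = 84; x_4 ≥ 6 gives C(7,3) = 35. Together 323.
Add back pairs where two caps are both exceeded: 20 + 20 + 4 + 10 + 1 + 1 = 56.
By inclusion–exclusion the count is 286 − 323 + 56 = 19.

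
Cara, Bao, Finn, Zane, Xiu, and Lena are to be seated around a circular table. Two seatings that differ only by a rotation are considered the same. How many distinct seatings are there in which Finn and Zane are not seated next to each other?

72

Without the restriction there are (5)! = 120 seatings.
Those with Finn next to Zane: fuse the pair into one unit and seat 5 units around a circle — 2·(4)! = 48.
Subtracting, 120 − 48 = 72.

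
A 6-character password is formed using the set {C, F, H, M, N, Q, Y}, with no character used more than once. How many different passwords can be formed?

Choose and order 6 of the 7 symbols: the first character has 7 options, the next 6, and so on down to 2.
That product is 7 × 6 × 5 × 4 × 3 × 2 = 5040.

5040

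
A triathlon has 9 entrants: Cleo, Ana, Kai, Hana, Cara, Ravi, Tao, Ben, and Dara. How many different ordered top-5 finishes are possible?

This is an ordered selection of 5 from 9: P(9,5).
That gives 9 × 8 × 7 × 6 × 5 = 15120.

15120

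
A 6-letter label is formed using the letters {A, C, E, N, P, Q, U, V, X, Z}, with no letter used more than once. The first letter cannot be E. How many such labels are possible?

The first letter has 10−1 = 9 choices (anything except E).
The remaining 5 letters are filled from the other 9 symbols without repetition: 9 × 8 × 7 × 6 × 5 = 15120.
Total: 9 × 15120 = 136080.

136080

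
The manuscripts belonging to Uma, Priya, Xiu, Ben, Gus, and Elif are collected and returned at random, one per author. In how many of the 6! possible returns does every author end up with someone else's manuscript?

This is the derangement count D_6: permutations of 6 items with no fixed point.
By inclusion–exclusion this is Σ_{j=0}^{6} (−1)^j C(6,j)·(6−j)!.
Computing: 720 − 720 + 360 − 120 + 30 − 6 + 1 = 265.

265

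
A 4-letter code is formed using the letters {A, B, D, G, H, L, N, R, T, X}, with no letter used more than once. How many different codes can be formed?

This is a permutation of 4 out of 10: P(10,4) = 10!/6!.
That product is 10 × 9 × 8 × 7 = 5040.

5040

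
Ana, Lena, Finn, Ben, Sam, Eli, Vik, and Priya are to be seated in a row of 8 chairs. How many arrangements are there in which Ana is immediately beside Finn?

Glue Ana and Finn into one block (2 internal orders), leaving 7 units to arrange in a row.
That gives 2 × 7! = 2 × 5040 = 10080.

10080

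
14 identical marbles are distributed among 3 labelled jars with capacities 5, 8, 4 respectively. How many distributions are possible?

10

Ignoring the caps, the number of non-negative solutions to x_1+…+x_3 = 14 is C(16,2) = 120.
Subtract solutions that violate a single cap (substitute x_i' = x_i − (cap_i+1)): x_1 ≥ 6 gives C(10,2) = 45; x_2 ≥ 9 gives C(7,2) = 21; x_3 ≥ 5 gives C(11,2) = 55. Together 121.
Add back pairs where two caps are both exceeded: 0 + 10 + 1 = 11.
By inclusion–exclusion the count is 120 − 121 + 11 = 10.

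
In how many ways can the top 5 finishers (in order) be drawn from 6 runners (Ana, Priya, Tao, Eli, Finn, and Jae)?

This is an ordered selection of 5 from 6: P(6,5).
That gives 6 × 5 × 4 × 3 × 2 = 720.

720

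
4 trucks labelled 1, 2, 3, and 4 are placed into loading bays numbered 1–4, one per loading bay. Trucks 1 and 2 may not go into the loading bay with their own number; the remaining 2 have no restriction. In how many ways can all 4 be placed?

Let Aᵢ (for i ∈ {1, 2}) be the placements that put truck i in its forbidden loading bay. Any j of these fix j positions, leaving (4−j)! ways to fill the rest, and there are C(2,j) ways to pick which j.
By inclusion–exclusion, the number of valid placements is Σ_{j=0}^{2} (−1)^j C(2,j)·(4−j)!.
Computing: 24 − 12 + 2 = 14.

14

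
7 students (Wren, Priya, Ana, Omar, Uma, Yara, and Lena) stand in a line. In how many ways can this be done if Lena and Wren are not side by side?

3600

Of the 7! = 5040 arrangements, those with Lena and Wren adjacent number 2 × 6! = 1440 (treat the pair as a block with 2 internal orders).
Complementary counting: 5040 − 1440 = 3600.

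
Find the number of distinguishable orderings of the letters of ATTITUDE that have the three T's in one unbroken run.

720

Treat the 3 copies of T as a single block. The multiset to arrange is then {TTT, A, D, E, I, U}, 6 items in all.
All 6 items are distinct, so there are (6)! = 720 arrangements.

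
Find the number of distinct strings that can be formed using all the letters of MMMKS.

The 5 letters of MMMKS have repeats: M appearing 3 times.
Dividing 5! = 120 by 3! = 6 for the repeated letters gives 20.

20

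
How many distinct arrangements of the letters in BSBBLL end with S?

With the last slot taken by S, it remains to arrange the other 5 letters (BBBLL).
Those 5 letters have B appearing 3 times and L appearing twice, giving (5)!/(3!·2!) = 10.

10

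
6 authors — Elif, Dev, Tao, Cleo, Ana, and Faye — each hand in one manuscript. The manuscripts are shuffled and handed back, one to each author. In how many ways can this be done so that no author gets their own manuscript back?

Let Aᵢ be the assignments in which author i gets their own manuscript. We want the size of the complement of A₁∪…∪A_6.
By inclusion–exclusion this is Σ_{j=0}^{6} (−1)^j C(6,j)·(6−j)!.
Computing: 720 − 720 + 360 − 120 + 30 − 6 + 1 = 265.

265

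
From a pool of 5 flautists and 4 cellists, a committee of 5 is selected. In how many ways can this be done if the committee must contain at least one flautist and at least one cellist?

125

Total 5-person selections from all 9: C(9,5) = 126.
Selections missing a whole group: no flautists → C(4,5) = 0; no cellists → C(5,5) = 1.
Both groups omitted at once is impossible, so 126 − 1 = 125.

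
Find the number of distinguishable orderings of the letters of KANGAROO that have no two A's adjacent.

There are 8!/(2!·2!) = 10080 arrangements of KANGAROO in total.
Arrangements with the A's together: treat AA as one letter, giving (7)!/(2!) = 2520.
Subtracting, 10080 − 2520 = 7560 arrangements keep the A's apart.

7560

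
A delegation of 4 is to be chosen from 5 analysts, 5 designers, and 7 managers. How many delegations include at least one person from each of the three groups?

1225

Unrestricted: C(17,4) = 2380 ways to pick any 4 of the 17.
Selections missing a whole group: no analysts → C(12,4) = 495; no designers → C(12,4) = 495; no managers → C(10,4) = 210.
Add back selections omitting two groups (i.e. drawn from a single group): C(5,4) + C(5,4) + C(7,4) = 45.
By inclusion–exclusion: 2380 − 1200 + 45 = 1225.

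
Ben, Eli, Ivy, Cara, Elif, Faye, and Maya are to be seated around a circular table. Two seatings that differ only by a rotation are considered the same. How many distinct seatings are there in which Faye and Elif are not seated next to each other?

All circular seatings of 7 people number (6)! = 720.
Those with Faye next to Elif: fuse the pair into one unit and seat 6 units around a circle — 2·(5)! = 240.
Subtracting, 720 − 240 = 480.

480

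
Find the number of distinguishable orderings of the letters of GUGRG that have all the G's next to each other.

Treat the 3 copies of G as a single block. The multiset to arrange is then {GGG, R, U}, 3 items in all.
All 3 items are distinct, so there are (3)! = 6 arrangements.

6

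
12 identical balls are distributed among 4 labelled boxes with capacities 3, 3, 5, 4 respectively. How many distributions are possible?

Without the upper bounds there are C(15,3) = 455 ways to split 12 among 4 boxes.
Subtract solutions that violate a single cap (substitute x_i' = x_i − (cap_i+1)): x_1 ≥ 4 gives C(11,3) = 165; x_2 ≥ 4 gives C(11,3) = 165; x_3 ≥ 6 gives C(9,3) = 84; x_4 ≥ 5 gives C(10,3) = 120. Together 534.
Add back pairs where two caps are both exceeded: 35 + 10 + 20 + 10 + 20 + 4 = 99.
By inclusion–exclusion the count is 455 − 534 + 99 = 20.

20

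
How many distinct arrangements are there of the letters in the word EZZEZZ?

15

EZZEZZ has 6 letters with E appearing twice and Z appearing 4 times.
Dividing 6! = 720 by 4!·2! = 48 for the repeated letters gives 15.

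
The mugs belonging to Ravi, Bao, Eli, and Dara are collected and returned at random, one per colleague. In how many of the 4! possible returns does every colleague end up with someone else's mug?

Count assignments avoiding every fixed point. For any j of the 4 colleagues fixed to their own mug, the other 4−j can be arranged in (4−j)! ways.
By inclusion–exclusion this is Σ_{j=0}^{4} (−1)^j C(4,j)·(4−j)!.
Computing: 24 − 24 + 12 − 4 + 1 = 9.

9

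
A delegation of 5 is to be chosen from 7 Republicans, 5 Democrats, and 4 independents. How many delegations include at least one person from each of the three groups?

3010

Unrestricted: C(16,5) = 4368 ways to pick any 5 of the 16.
Subtract selections that omit an entire group: no Republicans → C(9,5) = 126; no Democrats → C(11,5) = 462; no independents → C(12,5) = 792.
Add back selections omitting two groups (i.e. drawn from a single group): C(7,5) + C(5,5) + C(4,5) = 22.
By inclusion–exclusion: 4368 − 1380 + 22 = 3010.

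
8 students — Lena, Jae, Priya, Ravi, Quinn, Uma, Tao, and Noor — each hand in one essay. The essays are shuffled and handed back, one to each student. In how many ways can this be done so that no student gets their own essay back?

14833

This is the derangement count D_8: permutations of 8 items with no fixed point.
By inclusion–exclusion this is Σ_{j=0}^{8} (−1)^j C(8,j)·(8−j)!.
Computing: 40320 − 40320 + 20160 − 6720 + 1680 − 336 + 56 − 8 + 1 = 14833.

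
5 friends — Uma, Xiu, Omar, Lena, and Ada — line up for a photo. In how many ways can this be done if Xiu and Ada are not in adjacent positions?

There are 5! = 120 arrangements in all. If Xiu and Ada are adjacent, merging them into one block gives 2·(4)! = 48 arrangements.
So 120 − 48 = 72 arrangements keep them apart.

72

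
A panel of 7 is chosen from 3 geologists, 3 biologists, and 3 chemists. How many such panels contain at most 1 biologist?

3

Split by how many biologists are chosen (0 through 1).
Sum: C(3,0)·C(6,7) + C(3,1)·C(6,6) = 0 + 3 = 3.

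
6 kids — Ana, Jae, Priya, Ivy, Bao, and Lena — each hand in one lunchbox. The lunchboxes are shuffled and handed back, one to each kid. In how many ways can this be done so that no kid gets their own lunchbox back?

265

This is the derangement count D_6: permutations of 6 items with no fixed point.
By inclusion–exclusion this is Σ_{j=0}^{6} (−1)^j C(6,j)·(6−j)!.
Computing: 720 − 720 + 360 − 120 + 30 − 6 + 1 = 265.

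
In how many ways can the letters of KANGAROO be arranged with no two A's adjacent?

7560

There are 8!/(2!·2!) = 10080 arrangements of KANGAROO in total.
Arrangements with the A's together: treat AA as one letter, giving (7)!/(2!) = 2520.
Hence 10080 − 2520 = 7560.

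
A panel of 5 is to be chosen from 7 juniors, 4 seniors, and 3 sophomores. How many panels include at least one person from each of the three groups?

1288

Total 5-person selections from all 14: C(14,5) = 2002.
Subtract selections that omit an entire group: no juniors → C(7,5) = 21; no seniors → C(10,5) = 252; no sophomores → C(11,5) = 462.
Add back selections omitting two groups (i.e. drawn from a single group): C(7,5) + C(4,5) + C(3,5) = 21.
By inclusion–exclusion: 2002 − 735 + 21 = 1288.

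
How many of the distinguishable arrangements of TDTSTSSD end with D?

140

With the last slot taken by D, it remains to arrange the other 7 letters (TTSTSSD).
Those 7 letters have S appearing 3 times and T appearing 3 times, giving (7)!/(3!·3!) = 140.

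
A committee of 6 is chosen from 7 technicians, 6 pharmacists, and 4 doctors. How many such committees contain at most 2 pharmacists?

8184

Split by how many pharmacists are chosen (0 through 2).
Sum: C(6,0)·C(11,6) + C(6,1)·C(11,5) + C(6,2)·C(11,4) = 462 + 2772 + 4950 = 8184.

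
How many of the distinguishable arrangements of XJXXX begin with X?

4

With the first slot taken by X, it remains to arrange the other 4 letters (JXXX).
Those 4 letters have X appearing 3 times, giving (4)!/(3!) = 4.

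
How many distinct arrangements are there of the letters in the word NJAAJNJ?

210

Letter multiplicities in NJAAJNJ: A×2, J×3, N×2.
So there are 7! / (3!·2!·2!) = 210 distinguishable arrangements.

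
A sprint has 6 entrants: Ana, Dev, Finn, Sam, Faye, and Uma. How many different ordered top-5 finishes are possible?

720

This is an ordered selection of 5 from 6: P(6,5).
That gives 6 × 5 × 4 × 3 × 2 = 720.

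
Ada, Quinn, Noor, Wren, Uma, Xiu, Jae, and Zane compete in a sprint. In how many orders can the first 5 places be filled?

This is an ordered selection of 5 from 8: P(8,5).
That gives 8 × 7 × 6 × 5 × 4 = 6720.

6720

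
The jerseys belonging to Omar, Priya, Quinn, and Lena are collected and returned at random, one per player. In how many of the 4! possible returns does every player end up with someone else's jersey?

9

Let Aᵢ be the assignments in which player i gets their old jersey. We want the size of the complement of A₁∪…∪A_4.
By inclusion–exclusion this is Σ_{j=0}^{4} (−1)^j C(4,j)·(4−j)!.
Computing: 24 − 24 + 12 − 4 + 1 = 9.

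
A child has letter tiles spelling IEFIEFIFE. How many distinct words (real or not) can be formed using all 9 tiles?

The 9 letters of IEFIEFIFE have repeats: E appearing 3 times, F appearing 3 times, and I appearing 3 times.
Dividing 9! = 362880 by 3!·3!·3! = 216 for the repeated letters gives 1680.

1680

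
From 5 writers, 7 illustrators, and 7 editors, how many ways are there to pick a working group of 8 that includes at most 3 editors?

Split by how many editors are chosen (0 through 3).
Sum: C(7,0)·C(12,8) + C(7,1)·C(12,7) + C(7,2)·C(12,6) + C(7,3)·C(12,5) = 495 + 5544 + 19404 + 27720 = 53163.

53163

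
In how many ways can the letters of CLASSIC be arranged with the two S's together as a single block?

Treat the 2 copies of S as a single block. The multiset to arrange is then {SS, A, C, C, I, L}, 6 items in all.
That gives (6)!/(2!) = 360 arrangements.

360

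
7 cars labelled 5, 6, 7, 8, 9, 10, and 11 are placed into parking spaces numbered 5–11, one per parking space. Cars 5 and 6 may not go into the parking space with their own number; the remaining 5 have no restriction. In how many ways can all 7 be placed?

Let Aᵢ (for i ∈ {5, 6}) be the placements that put car i in its forbidden parking space. Any j of these fix j positions, leaving (7−j)! ways to fill the rest, and there are C(2,j) ways to pick which j.
By inclusion–exclusion, the number of valid placements is Σ_{j=0}^{2} (−1)^j C(2,j)·(7−j)!.
Computing: 5040 − 1440 + 120 = 3720.

3720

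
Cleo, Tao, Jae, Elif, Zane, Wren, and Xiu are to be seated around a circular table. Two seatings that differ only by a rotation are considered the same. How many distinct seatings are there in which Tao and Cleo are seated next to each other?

240

Treat {Tao, Cleo} as one unit (2 internal orders) and seat the resulting 6 units around the table: (5)! circular arrangements.
So 2 × (5)! = 2 × 120 = 240.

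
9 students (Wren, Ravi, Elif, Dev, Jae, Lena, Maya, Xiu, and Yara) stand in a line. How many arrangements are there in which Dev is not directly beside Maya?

There are 9! = 362880 arrangements in all. If Dev and Maya are adjacent, merging them into one block gives 2·(8)! = 80640 arrangements.
So 362880 − 80640 = 282240 arrangements keep them apart.

282240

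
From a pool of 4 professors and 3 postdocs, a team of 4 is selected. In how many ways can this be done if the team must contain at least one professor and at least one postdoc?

Total 4-person selections from all 7: C(7,4) = 35.
Subtract selections that omit an entire group: no professors → C(3,4) = 0; no postdocs → C(4,4) = 1.
Both groups omitted at once is impossible, so 35 − 1 = 34.

34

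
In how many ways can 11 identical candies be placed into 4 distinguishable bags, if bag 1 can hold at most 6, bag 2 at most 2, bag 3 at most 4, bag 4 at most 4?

By stars and bars, unrestricted non-negative solutions to x_1+…+x_4 = 11 number C(11+3,3) = 364.
Subtract solutions that violate a single cap (substitute x_i' = x_i − (cap_i+1)): x_1 ≥ 7 gives C(7,3) = 35; x_2 ≥ 3 gives C(11,3) = 165; x_3 ≥ 5 gives C(9,3) = 84; x_4 ≥ 5 gives C(9,3) = 84. Together 368.
Add back pairs where two caps are both exceeded: 4 + 0 + 0 + 20 + 20 + 4 = 48.
By inclusion–exclusion the count is 364 − 368 + 48 = 44.

44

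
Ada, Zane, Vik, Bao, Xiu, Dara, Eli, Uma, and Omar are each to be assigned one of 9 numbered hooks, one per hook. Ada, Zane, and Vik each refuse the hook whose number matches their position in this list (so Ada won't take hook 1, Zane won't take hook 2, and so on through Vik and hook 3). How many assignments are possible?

Let Aᵢ (for i ∈ {1, 2, 3}) be the placements that put person i in their forbidden hook. Any j of these fix j positions, leaving (9−j)! ways to fill the rest, and there are C(3,j) ways to pick which j.
By inclusion–exclusion, the number of valid placements is Σ_{j=0}^{3} (−1)^j C(3,j)·(9−j)!.
Computing: 362880 − 120960 + 15120 − 720 = 256320.

256320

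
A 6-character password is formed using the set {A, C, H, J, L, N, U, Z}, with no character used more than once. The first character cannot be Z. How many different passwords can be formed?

The first character has 8−1 = 7 choices (anything except Z).
The remaining 5 characters are filled from the other 7 symbols without repetition: 7 × 6 × 5 × 4 × 3 = 2520.
Total: 7 × 2520 = 17640.

17640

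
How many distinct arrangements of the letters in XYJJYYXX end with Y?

210

With the last slot taken by Y, it remains to arrange the other 7 letters (XJJYYXX).
Those 7 letters have J appearing twice, X appearing 3 times, and Y appearing twice, giving (7)!/(3!·2!·2!) = 210.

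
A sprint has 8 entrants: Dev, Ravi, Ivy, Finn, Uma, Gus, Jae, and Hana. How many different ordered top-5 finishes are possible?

There are 8 choices for 1st place, 7 for 2nd, and so on down to 4 for position 5.
That gives 8 × 7 × 6 × 5 × 4 = 6720.

6720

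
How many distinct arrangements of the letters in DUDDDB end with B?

Fix B in the last position and arrange the remaining 5 letters.
Those 5 letters have D appearing 4 times, giving (5)!/(4!) = 5.

5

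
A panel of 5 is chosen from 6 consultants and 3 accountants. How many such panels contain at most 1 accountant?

51

Split by how many accountants are chosen (0 through 1).
Sum: C(3,0)·C(6,5) + C(3,1)·C(6,4) = 6 + 45 = 51.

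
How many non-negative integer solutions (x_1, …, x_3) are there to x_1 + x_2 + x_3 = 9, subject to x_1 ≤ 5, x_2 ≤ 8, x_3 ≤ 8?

Ignoring the caps, the number of non-negative solutions to x_1+…+x_3 = 9 is C(11,2) = 55.
Subtract solutions that violate a single cap (substitute x_i' = x_i − (cap_i+1)): x_1 ≥ 6 gives C(5,2) = 10; x_2 ≥ 9 gives C(2,2) = 1; x_3 ≥ 9 gives C(2,2) = 1. Together 12.
No two caps can be exceeded simultaneously, so the pair terms are all 0.
By inclusion–exclusion the count is 55 − 12 + 0 = 43.

43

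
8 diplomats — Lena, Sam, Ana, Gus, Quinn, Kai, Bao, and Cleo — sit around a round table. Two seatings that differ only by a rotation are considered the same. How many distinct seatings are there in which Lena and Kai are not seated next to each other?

Without the restriction there are (7)! = 5040 seatings.
Those with Lena next to Kai: fuse the pair into one unit and seat 7 units around a circle — 2·(6)! = 1440.
Subtracting, 5040 − 1440 = 3600.

3600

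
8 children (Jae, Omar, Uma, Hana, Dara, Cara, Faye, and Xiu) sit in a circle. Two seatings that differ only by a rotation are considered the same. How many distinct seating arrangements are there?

5040

Seat Jae anywhere (absorbing the rotational symmetry), then permute the other 7: (7)! = 5040.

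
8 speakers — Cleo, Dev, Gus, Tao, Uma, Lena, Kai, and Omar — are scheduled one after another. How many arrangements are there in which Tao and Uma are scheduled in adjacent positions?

Glue Tao and Uma into one block (2 internal orders), leaving 7 units to arrange in a row.
So the count is 2·(7)! = 10080.

10080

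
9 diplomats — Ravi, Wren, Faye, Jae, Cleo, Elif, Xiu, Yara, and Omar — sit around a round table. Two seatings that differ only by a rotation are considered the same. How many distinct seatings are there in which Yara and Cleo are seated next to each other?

Treat {Yara, Cleo} as one unit (2 internal orders) and seat the resulting 8 units around the table: (7)! circular arrangements.
So 2 × (7)! = 2 × 5040 = 10080.

10080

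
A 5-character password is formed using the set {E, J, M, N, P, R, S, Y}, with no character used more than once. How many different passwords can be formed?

6720

This is a permutation of 5 out of 8: P(8,5) = 8!/3!.
That product is 8 × 7 × 6 × 5 × 4 = 6720.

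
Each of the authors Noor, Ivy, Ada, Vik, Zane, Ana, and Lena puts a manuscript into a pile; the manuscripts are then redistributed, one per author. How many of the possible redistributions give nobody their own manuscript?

1854

Let Aᵢ be the assignments in which author i gets their own manuscript. We want the size of the complement of A₁∪…∪A_7.
By inclusion–exclusion this is Σ_{j=0}^{7} (−1)^j C(7,j)·(7−j)!.
Computing: 5040 − 5040 + 2520 − 840 + 210 − 42 + 7 − 1 = 1854.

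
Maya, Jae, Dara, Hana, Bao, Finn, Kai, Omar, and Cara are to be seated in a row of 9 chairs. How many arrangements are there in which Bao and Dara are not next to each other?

282240

There are 9! = 362880 arrangements in all. If Bao and Dara are adjacent, merging them into one block gives 2·(8)! = 80640 arrangements.
Complementary counting: 362880 − 80640 = 282240.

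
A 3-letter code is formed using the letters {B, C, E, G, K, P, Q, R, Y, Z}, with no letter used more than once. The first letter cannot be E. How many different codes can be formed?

648

The first letter has 10−1 = 9 choices (anything except E).
The remaining 2 letters are filled from the other 9 symbols without repetition: 9 × 8 = 72.
Total: 9 × 72 = 648.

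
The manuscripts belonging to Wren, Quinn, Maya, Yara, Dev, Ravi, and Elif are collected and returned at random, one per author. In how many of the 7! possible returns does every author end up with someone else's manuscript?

1854

Count assignments avoiding every fixed point. For any j of the 7 authors fixed to their own manuscript, the other 7−j can be arranged in (7−j)! ways.
By inclusion–exclusion this is Σ_{j=0}^{7} (−1)^j C(7,j)·(7−j)!.
Computing: 5040 − 5040 + 2520 − 840 + 210 − 42 + 7 − 1 = 1854.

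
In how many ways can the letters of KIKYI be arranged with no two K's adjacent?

18

Total arrangements of KIKYI: 5!/(2!·2!) = 30.
Arrangements with the K's together: treat KK as one letter, giving (4)!/(2!) = 12.
Subtracting, 30 − 12 = 18 arrangements keep the K's apart.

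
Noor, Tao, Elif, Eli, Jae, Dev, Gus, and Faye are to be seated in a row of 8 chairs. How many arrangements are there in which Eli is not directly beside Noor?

30240

There are 8! = 40320 arrangements in all. If Eli and Noor are adjacent, merging them into one block gives 2·(7)! = 10080 arrangements.
So 40320 − 10080 = 30240 arrangements keep them apart.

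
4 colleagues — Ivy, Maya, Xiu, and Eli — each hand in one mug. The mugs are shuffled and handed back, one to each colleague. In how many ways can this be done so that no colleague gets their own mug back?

This is the derangement count D_4: permutations of 4 items with no fixed point.
By inclusion–exclusion this is Σ_{j=0}^{4} (−1)^j C(4,j)·(4−j)!.
Computing: 24 − 24 + 12 − 4 + 1 = 9.

9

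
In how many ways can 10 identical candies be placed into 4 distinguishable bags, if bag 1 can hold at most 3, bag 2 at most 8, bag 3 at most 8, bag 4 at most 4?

142

Ignoring the caps, the number of non-negative solutions to x_1+…+x_4 = 10 is C(13,3) = 286.
Subtract solutions that violate a single cap (substitute x_i' = x_i − (cap_i+1)): x_1 ≥ 4 gives C(9,3) = 84; x_2 ≥ 9 gives C(4,3) = 4; x_3 ≥ 9 gives C(4,3) = 4; x_4 ≥ 5 gives C(8,3) = 56. Together 148.
Add back pairs where two caps are both exceeded: 0 + 0 + 4 + 0 + 0 + 0 = 4.
By inclusion–exclusion the count is 286 − 148 + 4 = 142.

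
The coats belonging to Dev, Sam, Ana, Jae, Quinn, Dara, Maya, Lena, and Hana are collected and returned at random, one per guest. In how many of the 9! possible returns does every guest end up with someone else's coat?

This is the derangement count D_9: permutations of 9 items with no fixed point.
By inclusion–exclusion this is Σ_{j=0}^{9} (−1)^j C(9,j)·(9−j)!.
Computing: 362880 − 362880 + 181440 − 60480 + 15120 − 3024 + 504 − 72 + 9 − 1 = 133496.

133496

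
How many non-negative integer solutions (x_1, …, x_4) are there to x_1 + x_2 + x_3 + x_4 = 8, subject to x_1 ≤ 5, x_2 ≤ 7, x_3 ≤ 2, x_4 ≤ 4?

Without the upper bounds there are C(11,3) = 165 ways to split 8 among 4 variables.
Subtract solutions that violate a single cap (substitute x_i' = x_i − (cap_i+1)): x_1 ≥ 6 gives C(5,3) = 10; x_2 ≥ 8 gives C(3,3) = 1; x_3 ≥ 3 gives C(8,3) = 56; x_4 ≥ 5 gives C(6,3) = 20. Together 87.
Add back pairs where two caps are both exceeded: 0 + 0 + 0 + 0 + 0 + 1 = 1.
By inclusion–exclusion the count is 165 − 87 + 1 = 79.

79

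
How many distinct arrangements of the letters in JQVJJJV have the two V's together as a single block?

30

Treat the 2 copies of V as a single block. The multiset to arrange is then {VV, J, J, J, J, Q}, 6 items in all.
That gives (6)!/(4!) = 30 arrangements.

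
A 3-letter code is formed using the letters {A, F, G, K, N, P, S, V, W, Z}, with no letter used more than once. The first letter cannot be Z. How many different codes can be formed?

The first letter has 10−1 = 9 choices (anything except Z).
The remaining 2 letters are filled from the other 9 symbols without repetition: 9 × 8 = 72.
Total: 9 × 72 = 648.

648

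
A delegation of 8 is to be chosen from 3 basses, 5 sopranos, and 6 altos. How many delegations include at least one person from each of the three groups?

Unrestricted: C(14,8) = 3003 ways to pick any 8 of the 14.
Subtract selections that omit an entire group: no basses → C(11,8) = 165; no sopranos → C(9,8) = 9; no altos → C(8,8) = 1.
Add back selections omitting two groups (i.e. drawn from a single group): C(3,8) + C(5,8) + C(6,8) = 0.
By inclusion–exclusion: 3003 − 175 + 0 = 2828.

2828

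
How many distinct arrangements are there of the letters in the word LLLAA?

Letter multiplicities in LLLAA: A×2, L×3.
So there are 5! / (3!·2!) = 10 distinguishable arrangements.

10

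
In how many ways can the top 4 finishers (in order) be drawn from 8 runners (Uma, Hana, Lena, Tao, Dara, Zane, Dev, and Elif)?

There are 8 choices for 1st place, 7 for 2nd, and so on down to 5 for position 4.
That gives 8 × 7 × 6 × 5 = 1680.

1680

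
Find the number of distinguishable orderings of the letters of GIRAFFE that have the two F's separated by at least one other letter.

There are 7!/(2!) = 2520 arrangements of GIRAFFE in total.
Arrangements with the F's together: treat FF as one letter, giving (6)! = 720.
Hence 2520 − 720 = 1800.

1800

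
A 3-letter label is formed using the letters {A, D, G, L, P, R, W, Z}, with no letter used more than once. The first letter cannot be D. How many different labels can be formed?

294

The first letter has 8−1 = 7 choices (anything except D).
The remaining 2 letters are filled from the other 7 symbols without repetition: 7 × 6 = 42.
Total: 7 × 42 = 294.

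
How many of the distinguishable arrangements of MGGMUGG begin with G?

60

Fix G in the first position and arrange the remaining 6 letters.
Those 6 letters have G appearing 3 times and M appearing twice, giving (6)!/(3!·2!) = 60.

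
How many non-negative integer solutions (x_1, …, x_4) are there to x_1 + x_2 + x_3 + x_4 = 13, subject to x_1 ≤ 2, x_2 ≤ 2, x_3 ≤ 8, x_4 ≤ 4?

18

Without the upper bounds there are C(16,3) = 560 ways to split 13 among 4 variables.
Subtract solutions that violate a single cap (substitute x_i' = x_i − (cap_i+1)): x_1 ≥ 3 gives C(13,3) = 286; x_2 ≥ 3 gives C(13,3) = 286; x_3 ≥ 9 gives C(7,3) = 35; x_4 ≥ 5 gives C(11,3) = 165. Together 772.
Add back pairs where two caps are both exceeded: 120 + 4 + 56 + 4 + 56 + 0 = 240.
Subtract triples: 0 + 10 + 0 + 0 = 10.
By inclusion–exclusion the count is 560 − 772 + 240 − 10 = 18.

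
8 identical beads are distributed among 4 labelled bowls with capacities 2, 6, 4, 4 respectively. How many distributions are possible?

67

Without the upper bounds there are C(11,3) = 165 ways to split 8 among 4 bowls.
Subtract solutions that violate a single cap (substitute x_i' = x_i − (cap_i+1)): x_1 ≥ 3 gives C(8,3) = 56; x_2 ≥ 7 gives C(4,3) = 4; x_3 ≥ 5 gives C(6,3) = 20; x_4 ≥ 5 gives C(6,3) = 20. Together 100.
Add back pairs where two caps are both exceeded: 0 + 1 + 1 + 0 + 0 + 0 = 2.
By inclusion–exclusion the count is 165 − 100 + 2 = 67.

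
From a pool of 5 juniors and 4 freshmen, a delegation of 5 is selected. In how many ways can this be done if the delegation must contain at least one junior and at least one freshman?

125

Total 5-person selections from all 9: C(9,5) = 126.
Selections missing a whole group: no juniors → C(4,5) = 0; no freshmen → C(5,5) = 1.
Both groups omitted at once is impossible, so 126 − 1 = 125.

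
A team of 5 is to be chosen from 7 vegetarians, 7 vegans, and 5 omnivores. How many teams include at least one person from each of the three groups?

8085

With no constraint there are C(19,5) = 11628 possible selections.
Selections missing a whole group: no vegetarians → C(12,5) = 792; no vegans → C(12,5) = 792; no omnivores → C(14,5) = 2002.
Add back selections omitting two groups (i.e. drawn from a single group): C(7,5) + C(7,5) + C(5,5) = 43.
By inclusion–exclusion: 11628 − 3586 + 43 = 8085.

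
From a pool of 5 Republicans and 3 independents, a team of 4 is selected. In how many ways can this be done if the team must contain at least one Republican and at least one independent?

With no constraint there are C(8,4) = 70 possible selections.
Subtract selections that omit an entire group: no Republicans → C(3,4) = 0; no independents → C(5,4) = 5.
Both groups omitted at once is impossible, so 70 − 5 = 65.

65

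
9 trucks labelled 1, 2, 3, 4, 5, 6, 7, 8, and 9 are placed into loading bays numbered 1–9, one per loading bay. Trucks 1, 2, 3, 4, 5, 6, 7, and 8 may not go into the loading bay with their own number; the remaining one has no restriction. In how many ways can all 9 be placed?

Let Aᵢ (for 1 ≤ i ≤ 8) be the placements that put truck i in its forbidden loading bay. Any j of these fix j positions, leaving (9−j)! ways to fill the rest, and there are C(8,j) ways to pick which j.
By inclusion–exclusion, the number of valid placements is Σ_{j=0}^{8} (−1)^j C(8,j)·(9−j)!.
Computing: 362880 − 322560 + 141120 − 40320 + 8400 − 1344 + 168 − 16 + 1 = 148329.

148329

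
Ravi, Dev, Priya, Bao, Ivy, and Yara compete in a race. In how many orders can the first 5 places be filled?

There are 6 choices for 1st place, 5 for 2nd, and so on down to 2 for position 5.
That gives 6 × 5 × 4 × 3 × 2 = 720.

720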